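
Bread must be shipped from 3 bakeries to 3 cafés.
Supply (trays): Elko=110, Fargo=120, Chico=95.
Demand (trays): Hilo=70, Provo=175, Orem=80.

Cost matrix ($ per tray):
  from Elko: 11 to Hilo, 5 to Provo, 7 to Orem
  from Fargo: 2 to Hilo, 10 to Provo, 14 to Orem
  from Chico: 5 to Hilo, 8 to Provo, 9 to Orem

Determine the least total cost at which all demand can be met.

One minimum-cost allocation:
  Elko to Provo: 110 × $5 = $550
  Fargo to Hilo: 70 × $2 = $140
  Fargo to Provo: 50 × $10 = $500
  Chico to Provo: 15 × $8 = $120
  Chico to Orem: 80 × $9 = $720
Total = 550 + 140 + 500 + 120 + 720 = $2030.

2030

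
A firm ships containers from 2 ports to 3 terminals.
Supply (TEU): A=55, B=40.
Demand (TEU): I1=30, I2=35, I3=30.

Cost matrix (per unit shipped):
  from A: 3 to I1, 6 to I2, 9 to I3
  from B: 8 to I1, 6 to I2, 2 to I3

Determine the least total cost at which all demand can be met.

One minimum-cost allocation:
  A–I1: 30 × 3 = 90
  A–I2: 25 × 6 = 150
  B–I2: 10 × 6 = 60
  B–I3: 30 × 2 = 60
Total = 90 + 150 + 60 + 60 = 360.

360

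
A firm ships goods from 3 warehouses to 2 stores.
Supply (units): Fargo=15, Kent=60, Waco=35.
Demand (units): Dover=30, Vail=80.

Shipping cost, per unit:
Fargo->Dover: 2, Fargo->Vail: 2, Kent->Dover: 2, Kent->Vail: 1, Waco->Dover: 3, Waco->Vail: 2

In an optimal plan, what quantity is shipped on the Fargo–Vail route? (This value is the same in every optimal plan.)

0

Solving gives:
  Fargo->Dover: 15 × 2 = 30
  Kent->Dover: 15 × 2 = 30
  Kent->Vail: 45 × 1 = 45
  Waco->Vail: 35 × 2 = 70
Total cost = 175.
The route Fargo→Vail is not used.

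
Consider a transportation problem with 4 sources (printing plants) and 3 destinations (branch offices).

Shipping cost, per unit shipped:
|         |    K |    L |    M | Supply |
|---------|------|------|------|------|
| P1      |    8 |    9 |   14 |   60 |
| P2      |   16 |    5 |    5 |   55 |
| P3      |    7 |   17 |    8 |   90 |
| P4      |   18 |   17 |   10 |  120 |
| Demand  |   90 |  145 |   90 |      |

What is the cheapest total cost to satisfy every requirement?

2855

A cheapest plan:
  P1 to L: 60 × 9 = 540
  P2 to L: 55 × 5 = 275
  P3 to K: 90 × 7 = 630
  P4 to L: 30 × 17 = 510
  P4 to M: 90 × 10 = 900
Total = 540 + 275 + 630 + 510 + 900 = 2855.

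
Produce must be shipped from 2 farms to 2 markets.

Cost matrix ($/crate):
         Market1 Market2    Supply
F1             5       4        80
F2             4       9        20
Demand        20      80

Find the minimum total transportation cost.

400

One minimum-cost allocation:
  F1 to Market2: 80 crates
  F2 to Market1: 20 crates
Total cost = $400.
(Supply check: F1 ships 80; F2 ships 20.)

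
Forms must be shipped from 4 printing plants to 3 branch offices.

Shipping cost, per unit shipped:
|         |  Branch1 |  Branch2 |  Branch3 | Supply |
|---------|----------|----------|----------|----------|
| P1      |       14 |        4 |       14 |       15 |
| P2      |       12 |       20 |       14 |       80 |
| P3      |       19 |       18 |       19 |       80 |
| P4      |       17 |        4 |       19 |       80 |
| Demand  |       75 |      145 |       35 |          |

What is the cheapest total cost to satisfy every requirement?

Optimal allocation:
  P1→Branch2: 15 × 4 = 60
  P2→Branch1: 75 × 12 = 900
  P2→Branch3: 5 × 14 = 70
  P3→Branch2: 50 × 18 = 900
  P3→Branch3: 30 × 19 = 570
  P4→Branch2: 80 × 4 = 320
Total = 60 + 900 + 70 + 900 + 570 + 320 = 2820.

2820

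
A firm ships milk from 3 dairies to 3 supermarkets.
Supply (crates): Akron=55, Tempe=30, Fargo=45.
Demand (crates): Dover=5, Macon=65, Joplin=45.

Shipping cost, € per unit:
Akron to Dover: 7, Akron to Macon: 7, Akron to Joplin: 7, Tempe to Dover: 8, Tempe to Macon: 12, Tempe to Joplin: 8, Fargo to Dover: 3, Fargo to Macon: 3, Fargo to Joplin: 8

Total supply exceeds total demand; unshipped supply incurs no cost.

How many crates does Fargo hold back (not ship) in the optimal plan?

Minimum-cost shipments:
  Akron to Macon: 25 × €7 = €175
  Akron to Joplin: 30 × €7 = €210
  Tempe to Joplin: 15 × €8 = €120
  Fargo to Dover: 5 × €3 = €15
  Fargo to Macon: 40 × €3 = €120
Total cost = €640.
Fargo ships 45 of its 45, leaving 0.

0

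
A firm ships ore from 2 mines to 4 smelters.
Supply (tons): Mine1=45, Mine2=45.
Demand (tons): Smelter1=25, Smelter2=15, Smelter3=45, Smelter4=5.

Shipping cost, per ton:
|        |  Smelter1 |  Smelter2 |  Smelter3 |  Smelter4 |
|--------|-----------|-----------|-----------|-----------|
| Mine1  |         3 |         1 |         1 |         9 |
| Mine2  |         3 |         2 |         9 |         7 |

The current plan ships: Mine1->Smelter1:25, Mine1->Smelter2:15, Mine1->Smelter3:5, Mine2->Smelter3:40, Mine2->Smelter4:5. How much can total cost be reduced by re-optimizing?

Current plan cost = 25·3 + 15·1 + 5·1 + 40·9 + 5·7 = 490.
Optimal plan:
  Mine1->Smelter3: 45 × 1 = 45
  Mine2->Smelter1: 25 × 3 = 75
  Mine2->Smelter2: 15 × 2 = 30
  Mine2->Smelter4: 5 × 7 = 35
Optimal cost = 185.
Saving = 490 − 185 = 305.

305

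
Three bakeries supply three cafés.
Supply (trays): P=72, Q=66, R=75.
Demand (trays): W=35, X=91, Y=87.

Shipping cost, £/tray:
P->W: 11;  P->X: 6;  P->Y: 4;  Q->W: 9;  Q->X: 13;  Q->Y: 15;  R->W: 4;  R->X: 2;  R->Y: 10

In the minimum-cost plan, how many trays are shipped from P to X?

The minimum-cost plan:
  P→Y: 72 × £4 = £288
  Q→W: 35 × £9 = £315
  Q→X: 16 × £13 = £208
  Q→Y: 15 × £15 = £225
  R→X: 75 × £2 = £150
Total cost = £1186.
The route P→X is not used.

0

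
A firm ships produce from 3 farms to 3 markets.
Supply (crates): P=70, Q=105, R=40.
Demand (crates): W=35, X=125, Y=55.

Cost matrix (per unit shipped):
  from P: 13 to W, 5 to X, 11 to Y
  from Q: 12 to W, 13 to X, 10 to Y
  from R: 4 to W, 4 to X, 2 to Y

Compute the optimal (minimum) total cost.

Optimal allocation:
  P→X: 70 × 5 = 350
  Q→W: 35 × 12 = 420
  Q→X: 15 × 13 = 195
  Q→Y: 55 × 10 = 550
  R→X: 40 × 4 = 160
Total = 350 + 420 + 195 + 550 + 160 = 1675.

1675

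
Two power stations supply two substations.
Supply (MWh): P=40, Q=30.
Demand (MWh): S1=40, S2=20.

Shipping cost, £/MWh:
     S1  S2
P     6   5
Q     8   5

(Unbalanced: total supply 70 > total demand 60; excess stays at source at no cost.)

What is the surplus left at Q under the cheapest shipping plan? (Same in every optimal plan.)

Minimum-cost shipments:
  P to S1: 40 × £6 = £240
  Q to S2: 20 × £5 = £100
Total cost = £340.
Q ships 20 of its 30, leaving 10.

10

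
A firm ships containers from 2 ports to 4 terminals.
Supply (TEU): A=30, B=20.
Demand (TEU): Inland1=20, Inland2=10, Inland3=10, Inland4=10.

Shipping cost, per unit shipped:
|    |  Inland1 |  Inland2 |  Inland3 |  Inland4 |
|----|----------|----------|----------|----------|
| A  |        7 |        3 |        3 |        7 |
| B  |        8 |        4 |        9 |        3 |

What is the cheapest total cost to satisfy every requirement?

240

Optimal allocation:
  A->Inland1: 20 × 7 = 140
  A->Inland3: 10 × 3 = 30
  B->Inland2: 10 × 4 = 40
  B->Inland4: 10 × 3 = 30
Total = 140 + 30 + 40 + 30 = 240.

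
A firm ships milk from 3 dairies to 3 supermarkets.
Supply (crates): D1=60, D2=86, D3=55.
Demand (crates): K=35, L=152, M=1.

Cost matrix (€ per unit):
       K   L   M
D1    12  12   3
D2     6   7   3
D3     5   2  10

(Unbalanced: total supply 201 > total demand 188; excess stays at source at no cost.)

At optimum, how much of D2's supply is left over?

Minimum-cost shipments:
  D1->L: 46 × €12 = €552
  D1->M: 1 × €3 = €3
  D2->K: 35 × €6 = €210
  D2->L: 51 × €7 = €357
  D3->L: 55 × €2 = €110
Total cost = €1232.
D2 ships 86 of its 86, leaving 0.

0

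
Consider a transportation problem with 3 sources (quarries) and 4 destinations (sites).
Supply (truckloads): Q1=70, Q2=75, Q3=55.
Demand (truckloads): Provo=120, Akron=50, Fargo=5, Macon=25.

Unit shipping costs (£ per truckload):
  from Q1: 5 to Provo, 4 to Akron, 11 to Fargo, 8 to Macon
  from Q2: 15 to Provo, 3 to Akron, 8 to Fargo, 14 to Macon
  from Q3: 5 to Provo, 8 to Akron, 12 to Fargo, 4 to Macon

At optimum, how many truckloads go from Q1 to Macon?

The minimum-cost plan:
  Q1 to Provo: 70 × £5 = £350
  Q2 to Provo: 20 × £15 = £300
  Q2 to Akron: 50 × £3 = £150
  Q2 to Fargo: 5 × £8 = £40
  Q3 to Provo: 30 × £5 = £150
  Q3 to Macon: 25 × £4 = £100
Total cost = £1090.
The route Q1→Macon is not used.

0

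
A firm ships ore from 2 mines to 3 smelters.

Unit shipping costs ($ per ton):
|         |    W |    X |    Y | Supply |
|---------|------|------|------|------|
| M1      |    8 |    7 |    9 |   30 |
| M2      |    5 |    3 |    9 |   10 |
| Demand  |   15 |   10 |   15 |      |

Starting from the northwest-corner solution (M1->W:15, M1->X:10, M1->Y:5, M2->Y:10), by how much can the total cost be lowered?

40

Current plan cost = 15·8 + 10·7 + 5·9 + 10·9 = $325.
Optimal plan:
  M1 to W: 15 × $8 = $120
  M1 to Y: 15 × $9 = $135
  M2 to X: 10 × $3 = $30
Optimal cost = $285.
Saving = 325 − 285 = $40.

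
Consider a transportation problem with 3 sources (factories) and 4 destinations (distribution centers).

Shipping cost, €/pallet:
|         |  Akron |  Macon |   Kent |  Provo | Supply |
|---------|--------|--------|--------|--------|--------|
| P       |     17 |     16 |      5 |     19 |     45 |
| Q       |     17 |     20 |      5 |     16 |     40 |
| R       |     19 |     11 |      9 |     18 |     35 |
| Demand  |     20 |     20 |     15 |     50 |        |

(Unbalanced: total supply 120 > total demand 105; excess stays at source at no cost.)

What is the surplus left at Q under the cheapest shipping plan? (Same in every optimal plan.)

An optimal plan:
  P→Akron: 20 pallets
  P→Kent: 15 pallets
  Q→Provo: 40 pallets
  R→Macon: 20 pallets
  R→Provo: 10 pallets
Total cost = €1455.
Q ships 40 of its 40, leaving 0.

0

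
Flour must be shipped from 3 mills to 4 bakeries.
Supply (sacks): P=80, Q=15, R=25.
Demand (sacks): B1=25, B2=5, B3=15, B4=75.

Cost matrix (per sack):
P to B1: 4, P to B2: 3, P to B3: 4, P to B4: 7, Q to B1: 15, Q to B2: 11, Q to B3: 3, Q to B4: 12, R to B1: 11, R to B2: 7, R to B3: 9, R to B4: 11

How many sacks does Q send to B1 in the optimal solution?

0

Optimal shipments:
  P->B1: 25 × 4 = 100
  P->B2: 5 × 3 = 15
  P->B4: 50 × 7 = 350
  Q->B3: 15 × 3 = 45
  R->B4: 25 × 11 = 275
Total cost = 785.
The route Q→B1 is not used.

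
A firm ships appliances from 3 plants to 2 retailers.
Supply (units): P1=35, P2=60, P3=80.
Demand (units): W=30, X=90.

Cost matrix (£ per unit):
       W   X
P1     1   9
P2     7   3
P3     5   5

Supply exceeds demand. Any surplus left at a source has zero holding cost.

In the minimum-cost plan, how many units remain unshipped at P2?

0

An optimal plan:
  P1 to W: 30 × £1 = £30
  P2 to X: 60 × £3 = £180
  P3 to X: 30 × £5 = £150
Total cost = £360.
P2 ships 60 of its 60, leaving 0.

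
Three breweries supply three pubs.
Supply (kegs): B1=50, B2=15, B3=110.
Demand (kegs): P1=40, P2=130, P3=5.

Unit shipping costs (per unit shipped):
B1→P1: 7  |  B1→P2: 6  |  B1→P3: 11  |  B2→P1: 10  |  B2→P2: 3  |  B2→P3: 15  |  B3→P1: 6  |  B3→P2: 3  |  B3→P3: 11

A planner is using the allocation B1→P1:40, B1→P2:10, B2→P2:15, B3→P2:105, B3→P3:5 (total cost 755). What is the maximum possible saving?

Current plan cost = 40·7 + 10·6 + 15·3 + 105·3 + 5·11 = 755.
Optimal plan:
  B1→P1: 40 × 7 = 280
  B1→P2: 5 × 6 = 30
  B1→P3: 5 × 11 = 55
  B2→P2: 15 × 3 = 45
  B3→P2: 110 × 3 = 330
Optimal cost = 740.
Saving = 755 − 740 = 15.

15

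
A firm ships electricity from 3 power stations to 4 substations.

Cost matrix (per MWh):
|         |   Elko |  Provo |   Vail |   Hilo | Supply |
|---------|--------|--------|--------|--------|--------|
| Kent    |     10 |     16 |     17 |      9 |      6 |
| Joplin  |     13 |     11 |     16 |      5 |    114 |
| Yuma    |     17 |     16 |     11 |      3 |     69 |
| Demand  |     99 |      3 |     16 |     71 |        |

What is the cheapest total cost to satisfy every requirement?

1727

An optimal shipping plan:
  Kent to Elko: 6 × 10 = 60
  Joplin to Elko: 93 × 13 = 1209
  Joplin to Provo: 3 × 11 = 33
  Joplin to Hilo: 18 × 5 = 90
  Yuma to Vail: 16 × 11 = 176
  Yuma to Hilo: 53 × 3 = 159
Total = 60 + 1209 + 33 + 90 + 176 + 159 = 1727.
(Supply check: Kent ships 6; Joplin ships 114; Yuma ships 69.)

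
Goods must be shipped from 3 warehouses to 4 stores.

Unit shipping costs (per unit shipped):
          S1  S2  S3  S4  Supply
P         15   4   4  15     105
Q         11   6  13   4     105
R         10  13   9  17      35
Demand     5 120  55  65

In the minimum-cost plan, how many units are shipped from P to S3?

Optimal shipments:
  P–S2: 80 units
  P–S3: 25 units
  Q–S2: 40 units
  Q–S4: 65 units
  R–S1: 5 units
  R–S3: 30 units
Total cost = 1240.
So P→S3 carries 25 units.

25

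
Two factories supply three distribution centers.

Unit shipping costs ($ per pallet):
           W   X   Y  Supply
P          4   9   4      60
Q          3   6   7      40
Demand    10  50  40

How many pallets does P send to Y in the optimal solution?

The minimum-cost plan:
  P→W: 10 × $4 = $40
  P→X: 10 × $9 = $90
  P→Y: 40 × $4 = $160
  Q→X: 40 × $6 = $240
Total cost = $530.
So P→Y carries 40 pallets.

40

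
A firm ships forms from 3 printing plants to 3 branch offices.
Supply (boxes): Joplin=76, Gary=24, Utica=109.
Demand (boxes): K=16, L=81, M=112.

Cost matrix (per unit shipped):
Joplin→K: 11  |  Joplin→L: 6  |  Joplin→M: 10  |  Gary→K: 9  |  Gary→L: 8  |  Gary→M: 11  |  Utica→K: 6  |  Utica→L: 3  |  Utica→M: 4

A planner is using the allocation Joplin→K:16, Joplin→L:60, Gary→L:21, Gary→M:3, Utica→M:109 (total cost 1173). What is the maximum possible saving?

Current plan cost = 16·11 + 60·6 + 21·8 + 3·11 + 109·4 = 1173.
Optimal plan:
  Joplin->L: 76 × 6 = 456
  Gary->K: 16 × 9 = 144
  Gary->L: 5 × 8 = 40
  Gary->M: 3 × 11 = 33
  Utica->M: 109 × 4 = 436
Optimal cost = 1109.
Saving = 1173 − 1109 = 64.

64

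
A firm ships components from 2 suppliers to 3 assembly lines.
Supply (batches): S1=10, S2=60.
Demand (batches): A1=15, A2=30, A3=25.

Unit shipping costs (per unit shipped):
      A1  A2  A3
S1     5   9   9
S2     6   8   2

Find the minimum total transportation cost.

A cheapest plan:
  S1–A1: 10 × 5 = 50
  S2–A1: 5 × 6 = 30
  S2–A2: 30 × 8 = 240
  S2–A3: 25 × 2 = 50
Total = 50 + 30 + 240 + 50 = 370.

370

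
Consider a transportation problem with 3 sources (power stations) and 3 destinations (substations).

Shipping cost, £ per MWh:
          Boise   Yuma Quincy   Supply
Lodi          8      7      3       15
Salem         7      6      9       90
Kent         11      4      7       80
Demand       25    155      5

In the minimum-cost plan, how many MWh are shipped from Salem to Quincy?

0

The minimum-cost plan:
  Lodi->Yuma: 10 × £7 = £70
  Lodi->Quincy: 5 × £3 = £15
  Salem->Boise: 25 × £7 = £175
  Salem->Yuma: 65 × £6 = £390
  Kent->Yuma: 80 × £4 = £320
Total cost = £970.
The route Salem→Quincy is not used.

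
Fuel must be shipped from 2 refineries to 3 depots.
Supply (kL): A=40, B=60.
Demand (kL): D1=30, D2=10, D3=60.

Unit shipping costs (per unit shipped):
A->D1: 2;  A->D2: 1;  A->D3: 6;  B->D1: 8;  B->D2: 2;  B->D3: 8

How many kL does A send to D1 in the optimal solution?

30

Optimal shipments:
  A->D1: 30 × 2 = 60
  A->D3: 10 × 6 = 60
  B->D2: 10 × 2 = 20
  B->D3: 50 × 8 = 400
Total cost = 540.
So A→D1 carries 30 kL.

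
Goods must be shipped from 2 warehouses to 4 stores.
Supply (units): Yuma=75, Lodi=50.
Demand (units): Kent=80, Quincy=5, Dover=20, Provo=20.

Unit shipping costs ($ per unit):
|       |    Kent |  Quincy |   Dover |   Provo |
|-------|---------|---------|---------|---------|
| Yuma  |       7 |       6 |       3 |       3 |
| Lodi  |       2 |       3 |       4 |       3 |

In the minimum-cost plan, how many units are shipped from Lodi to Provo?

Optimal shipments:
  Yuma→Kent: 30 × $7 = $210
  Yuma→Quincy: 5 × $6 = $30
  Yuma→Dover: 20 × $3 = $60
  Yuma→Provo: 20 × $3 = $60
  Lodi→Kent: 50 × $2 = $100
Total cost = $460.
The route Lodi→Provo is not used.

0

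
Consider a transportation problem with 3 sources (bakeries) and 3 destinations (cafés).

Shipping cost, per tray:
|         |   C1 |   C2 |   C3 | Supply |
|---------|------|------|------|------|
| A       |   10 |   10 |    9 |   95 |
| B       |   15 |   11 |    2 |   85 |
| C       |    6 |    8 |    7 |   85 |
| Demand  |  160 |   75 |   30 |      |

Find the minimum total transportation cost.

One minimum-cost allocation:
  A–C1: 75 × 10 = 750
  A–C2: 20 × 10 = 200
  B–C2: 55 × 11 = 605
  B–C3: 30 × 2 = 60
  C–C1: 85 × 6 = 510
Total = 750 + 200 + 605 + 60 + 510 = 2125.

2125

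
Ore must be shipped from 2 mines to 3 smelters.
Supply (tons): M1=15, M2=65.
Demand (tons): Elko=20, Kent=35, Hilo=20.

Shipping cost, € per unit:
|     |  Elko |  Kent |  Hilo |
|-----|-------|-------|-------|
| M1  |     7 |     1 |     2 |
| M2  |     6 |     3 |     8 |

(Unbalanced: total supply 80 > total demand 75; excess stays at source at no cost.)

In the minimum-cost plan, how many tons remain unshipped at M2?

Minimum-cost shipments:
  M1→Hilo: 15 × €2 = €30
  M2→Elko: 20 × €6 = €120
  M2→Kent: 35 × €3 = €105
  M2→Hilo: 5 × €8 = €40
Total cost = €295.
M2 ships 60 of its 65, leaving 5.

5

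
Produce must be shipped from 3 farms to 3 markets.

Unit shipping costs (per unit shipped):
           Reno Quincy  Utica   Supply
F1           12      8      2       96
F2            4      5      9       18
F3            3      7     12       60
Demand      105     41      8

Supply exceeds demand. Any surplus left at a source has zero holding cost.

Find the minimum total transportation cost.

A cheapest plan:
  F1→Reno: 27 × 12 = 324
  F1→Quincy: 41 × 8 = 328
  F1→Utica: 8 × 2 = 16
  F2→Reno: 18 × 4 = 72
  F3→Reno: 60 × 3 = 180
Total = 324 + 328 + 16 + 72 + 180 = 920.

920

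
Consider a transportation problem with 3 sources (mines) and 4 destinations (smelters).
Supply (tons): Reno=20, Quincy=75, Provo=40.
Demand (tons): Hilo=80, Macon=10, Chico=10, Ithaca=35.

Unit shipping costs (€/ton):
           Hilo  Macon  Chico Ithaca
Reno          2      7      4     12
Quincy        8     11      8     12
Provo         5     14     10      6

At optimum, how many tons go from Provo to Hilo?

5

Solving gives:
  Reno to Hilo: 20 tons
  Quincy to Hilo: 55 tons
  Quincy to Macon: 10 tons
  Quincy to Chico: 10 tons
  Provo to Hilo: 5 tons
  Provo to Ithaca: 35 tons
Total cost = €905.
So Provo→Hilo carries 5 tons.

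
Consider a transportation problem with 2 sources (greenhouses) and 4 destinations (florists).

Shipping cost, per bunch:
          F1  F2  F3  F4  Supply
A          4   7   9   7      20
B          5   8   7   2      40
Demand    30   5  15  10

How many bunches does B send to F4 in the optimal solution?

10

The minimum-cost plan:
  A to F1: 20 × 4 = 80
  B to F1: 10 × 5 = 50
  B to F2: 5 × 8 = 40
  B to F3: 15 × 7 = 105
  B to F4: 10 × 2 = 20
Total cost = 295.
So B→F4 carries 10 bunches.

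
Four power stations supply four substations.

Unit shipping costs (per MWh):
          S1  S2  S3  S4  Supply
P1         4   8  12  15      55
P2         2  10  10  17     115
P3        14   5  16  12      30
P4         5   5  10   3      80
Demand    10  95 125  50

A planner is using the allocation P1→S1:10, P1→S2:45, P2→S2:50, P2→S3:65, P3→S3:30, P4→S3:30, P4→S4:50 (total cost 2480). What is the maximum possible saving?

440

Current plan cost = 10·4 + 45·8 + 50·10 + 65·10 + 30·16 + 30·10 + 50·3 = 2480.
Optimal plan:
  P1→S1: 10 × 4 = 40
  P1→S2: 35 × 8 = 280
  P1→S3: 10 × 12 = 120
  P2→S3: 115 × 10 = 1150
  P3→S2: 30 × 5 = 150
  P4→S2: 30 × 5 = 150
  P4→S4: 50 × 3 = 150
Optimal cost = 2040.
Saving = 2480 − 2040 = 440.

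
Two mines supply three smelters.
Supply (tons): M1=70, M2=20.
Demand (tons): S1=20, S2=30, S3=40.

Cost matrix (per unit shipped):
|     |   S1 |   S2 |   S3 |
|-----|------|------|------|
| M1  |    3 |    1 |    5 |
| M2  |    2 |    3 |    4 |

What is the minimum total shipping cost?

270

One minimum-cost allocation:
  M1→S1: 20 × 3 = 60
  M1→S2: 30 × 1 = 30
  M1→S3: 20 × 5 = 100
  M2→S3: 20 × 4 = 80
Total = 60 + 30 + 100 + 80 = 270.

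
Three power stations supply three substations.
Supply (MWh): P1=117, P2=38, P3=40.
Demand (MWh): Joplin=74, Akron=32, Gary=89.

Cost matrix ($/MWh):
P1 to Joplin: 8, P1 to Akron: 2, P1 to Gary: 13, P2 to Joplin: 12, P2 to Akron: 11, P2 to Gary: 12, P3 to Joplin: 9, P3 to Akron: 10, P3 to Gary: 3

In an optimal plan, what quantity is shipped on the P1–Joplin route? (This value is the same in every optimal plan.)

74

Optimal shipments:
  P1–Joplin: 74 × $8 = $592
  P1–Akron: 32 × $2 = $64
  P1–Gary: 11 × $13 = $143
  P2–Gary: 38 × $12 = $456
  P3–Gary: 40 × $3 = $120
Total cost = $1375.
So P1→Joplin carries 74 MWh.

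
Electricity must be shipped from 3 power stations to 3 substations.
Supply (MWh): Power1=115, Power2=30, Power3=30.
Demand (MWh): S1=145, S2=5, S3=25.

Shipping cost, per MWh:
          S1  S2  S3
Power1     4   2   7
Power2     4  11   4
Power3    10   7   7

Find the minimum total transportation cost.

One minimum-cost allocation:
  Power1→S1: 115 MWh
  Power2→S1: 30 MWh
  Power3→S2: 5 MWh
  Power3→S3: 25 MWh
Total cost = 790.

790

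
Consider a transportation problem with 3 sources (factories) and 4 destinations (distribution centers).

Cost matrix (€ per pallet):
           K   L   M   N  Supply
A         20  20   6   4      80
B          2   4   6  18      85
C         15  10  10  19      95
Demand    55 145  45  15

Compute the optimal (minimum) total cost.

A cheapest plan:
  A→L: 20 × €20 = €400
  A→M: 45 × €6 = €270
  A→N: 15 × €4 = €60
  B→K: 55 × €2 = €110
  B→L: 30 × €4 = €120
  C→L: 95 × €10 = €950
Total = 400 + 270 + 60 + 110 + 120 + 950 = €1910.

1910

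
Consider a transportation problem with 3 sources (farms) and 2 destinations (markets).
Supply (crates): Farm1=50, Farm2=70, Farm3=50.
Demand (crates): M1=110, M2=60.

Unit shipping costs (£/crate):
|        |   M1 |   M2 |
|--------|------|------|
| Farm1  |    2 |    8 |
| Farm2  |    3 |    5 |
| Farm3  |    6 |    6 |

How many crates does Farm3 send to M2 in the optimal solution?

The minimum-cost plan:
  Farm1 to M1: 50 × £2 = £100
  Farm2 to M1: 60 × £3 = £180
  Farm2 to M2: 10 × £5 = £50
  Farm3 to M2: 50 × £6 = £300
Total cost = £630.
So Farm3→M2 carries 50 crates.

50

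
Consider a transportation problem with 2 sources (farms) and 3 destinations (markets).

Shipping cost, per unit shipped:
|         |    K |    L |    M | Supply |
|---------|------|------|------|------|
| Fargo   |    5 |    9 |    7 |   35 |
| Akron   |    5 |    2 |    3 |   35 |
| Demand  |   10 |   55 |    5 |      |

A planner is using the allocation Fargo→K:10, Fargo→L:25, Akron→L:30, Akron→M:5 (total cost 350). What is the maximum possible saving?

Current plan cost = 10·5 + 25·9 + 30·2 + 5·3 = 350.
Optimal plan:
  Fargo→K: 10 × 5 = 50
  Fargo→L: 20 × 9 = 180
  Fargo→M: 5 × 7 = 35
  Akron→L: 35 × 2 = 70
Optimal cost = 335.
Saving = 350 − 335 = 15.

15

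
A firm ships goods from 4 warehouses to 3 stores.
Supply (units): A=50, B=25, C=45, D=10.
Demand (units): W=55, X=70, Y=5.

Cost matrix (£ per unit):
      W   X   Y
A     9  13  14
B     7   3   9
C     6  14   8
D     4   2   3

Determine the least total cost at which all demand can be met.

An optimal shipping plan:
  A→W: 15 × £9 = £135
  A→X: 35 × £13 = £455
  B→X: 25 × £3 = £75
  C→W: 40 × £6 = £240
  C→Y: 5 × £8 = £40
  D→X: 10 × £2 = £20
Total = 135 + 455 + 75 + 240 + 40 + 20 = £965.
(Supply check: A ships 50; B ships 25; C ships 45; D ships 10.)

965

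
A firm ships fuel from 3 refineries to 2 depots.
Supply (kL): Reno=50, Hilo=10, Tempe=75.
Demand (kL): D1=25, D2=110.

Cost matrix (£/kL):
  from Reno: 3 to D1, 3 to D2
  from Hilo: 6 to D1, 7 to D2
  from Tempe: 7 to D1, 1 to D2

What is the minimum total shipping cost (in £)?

Optimal allocation:
  Reno->D1: 15 × £3 = £45
  Reno->D2: 35 × £3 = £105
  Hilo->D1: 10 × £6 = £60
  Tempe->D2: 75 × £1 = £75
Total = 45 + 105 + 60 + 75 = £285.

285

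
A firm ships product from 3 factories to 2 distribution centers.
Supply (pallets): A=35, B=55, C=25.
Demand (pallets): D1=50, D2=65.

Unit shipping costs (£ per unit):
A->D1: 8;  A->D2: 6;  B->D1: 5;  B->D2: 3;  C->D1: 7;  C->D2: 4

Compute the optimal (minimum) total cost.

Optimal allocation:
  A–D2: 35 × £6 = £210
  B–D1: 50 × £5 = £250
  B–D2: 5 × £3 = £15
  C–D2: 25 × £4 = £100
Total = 210 + 250 + 15 + 100 = £575.
(Supply check: A ships 35; B ships 55; C ships 25.)

575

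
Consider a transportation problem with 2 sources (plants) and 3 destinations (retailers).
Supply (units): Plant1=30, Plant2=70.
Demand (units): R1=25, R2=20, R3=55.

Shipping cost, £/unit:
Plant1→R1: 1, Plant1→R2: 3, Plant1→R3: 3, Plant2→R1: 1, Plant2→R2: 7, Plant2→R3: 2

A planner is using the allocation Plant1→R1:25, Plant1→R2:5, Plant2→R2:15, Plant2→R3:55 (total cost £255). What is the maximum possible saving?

Current plan cost = 25·1 + 5·3 + 15·7 + 55·2 = £255.
Optimal plan:
  Plant1→R1: 10 units
  Plant1→R2: 20 units
  Plant2→R1: 15 units
  Plant2→R3: 55 units
Optimal cost = £195.
Saving = 255 − 195 = £60.

60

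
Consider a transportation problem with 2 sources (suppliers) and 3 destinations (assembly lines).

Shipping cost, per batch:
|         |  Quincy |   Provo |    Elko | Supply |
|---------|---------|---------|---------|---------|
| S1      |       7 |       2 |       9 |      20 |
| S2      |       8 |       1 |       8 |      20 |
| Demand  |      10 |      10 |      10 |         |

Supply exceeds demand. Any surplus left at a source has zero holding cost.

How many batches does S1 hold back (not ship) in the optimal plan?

An optimal plan:
  S1–Quincy: 10 × 7 = 70
  S2–Provo: 10 × 1 = 10
  S2–Elko: 10 × 8 = 80
Total cost = 160.
S1 ships 10 of its 20, leaving 10.

10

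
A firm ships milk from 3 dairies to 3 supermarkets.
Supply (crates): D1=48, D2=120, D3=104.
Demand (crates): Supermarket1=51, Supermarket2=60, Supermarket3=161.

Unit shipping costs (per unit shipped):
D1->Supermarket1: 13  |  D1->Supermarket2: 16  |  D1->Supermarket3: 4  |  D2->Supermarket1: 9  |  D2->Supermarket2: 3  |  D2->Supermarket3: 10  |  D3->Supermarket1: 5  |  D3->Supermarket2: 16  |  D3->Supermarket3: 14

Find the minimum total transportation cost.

A cheapest plan:
  D1 to Supermarket3: 48 × 4 = 192
  D2 to Supermarket2: 60 × 3 = 180
  D2 to Supermarket3: 60 × 10 = 600
  D3 to Supermarket1: 51 × 5 = 255
  D3 to Supermarket3: 53 × 14 = 742
Total = 192 + 180 + 600 + 255 + 742 = 1969.
(Supply check: D1 ships 48; D2 ships 120; D3 ships 104.)

1969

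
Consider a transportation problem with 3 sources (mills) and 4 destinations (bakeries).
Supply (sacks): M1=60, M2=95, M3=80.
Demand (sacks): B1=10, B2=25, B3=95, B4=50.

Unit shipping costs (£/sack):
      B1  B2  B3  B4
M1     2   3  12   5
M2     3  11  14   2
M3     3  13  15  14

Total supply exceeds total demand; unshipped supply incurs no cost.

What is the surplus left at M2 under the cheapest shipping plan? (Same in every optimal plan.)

An optimal plan:
  M1→B2: 25 × £3 = £75
  M1→B3: 35 × £12 = £420
  M2→B3: 45 × £14 = £630
  M2→B4: 50 × £2 = £100
  M3→B1: 10 × £3 = £30
  M3→B3: 15 × £15 = £225
Total cost = £1480.
M2 ships 95 of its 95, leaving 0.

0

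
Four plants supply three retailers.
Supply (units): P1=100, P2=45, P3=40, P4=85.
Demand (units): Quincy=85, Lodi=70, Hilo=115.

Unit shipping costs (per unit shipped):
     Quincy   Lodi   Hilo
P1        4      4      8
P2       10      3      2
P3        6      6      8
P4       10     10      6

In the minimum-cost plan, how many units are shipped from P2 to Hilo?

The minimum-cost plan:
  P1–Quincy: 45 × 4 = 180
  P1–Lodi: 55 × 4 = 220
  P2–Lodi: 15 × 3 = 45
  P2–Hilo: 30 × 2 = 60
  P3–Quincy: 40 × 6 = 240
  P4–Hilo: 85 × 6 = 510
Total cost = 1255.
So P2→Hilo carries 30 units.

30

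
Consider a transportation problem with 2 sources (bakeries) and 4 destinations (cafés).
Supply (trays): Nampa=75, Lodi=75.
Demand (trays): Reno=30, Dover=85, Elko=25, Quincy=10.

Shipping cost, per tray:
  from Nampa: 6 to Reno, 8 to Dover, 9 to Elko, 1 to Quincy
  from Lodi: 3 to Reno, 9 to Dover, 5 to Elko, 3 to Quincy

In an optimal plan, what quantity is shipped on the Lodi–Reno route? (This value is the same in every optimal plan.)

The minimum-cost plan:
  Nampa to Dover: 65 × 8 = 520
  Nampa to Quincy: 10 × 1 = 10
  Lodi to Reno: 30 × 3 = 90
  Lodi to Dover: 20 × 9 = 180
  Lodi to Elko: 25 × 5 = 125
Total cost = 925.
So Lodi→Reno carries 30 trays.

30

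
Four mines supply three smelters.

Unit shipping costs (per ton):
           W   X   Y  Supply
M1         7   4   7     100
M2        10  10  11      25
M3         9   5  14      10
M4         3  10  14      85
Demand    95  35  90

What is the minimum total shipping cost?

Optimal allocation:
  M1–X: 25 × 4 = 100
  M1–Y: 75 × 7 = 525
  M2–W: 10 × 10 = 100
  M2–Y: 15 × 11 = 165
  M3–X: 10 × 5 = 50
  M4–W: 85 × 3 = 255
Total = 100 + 525 + 100 + 165 + 50 + 255 = 1195.

1195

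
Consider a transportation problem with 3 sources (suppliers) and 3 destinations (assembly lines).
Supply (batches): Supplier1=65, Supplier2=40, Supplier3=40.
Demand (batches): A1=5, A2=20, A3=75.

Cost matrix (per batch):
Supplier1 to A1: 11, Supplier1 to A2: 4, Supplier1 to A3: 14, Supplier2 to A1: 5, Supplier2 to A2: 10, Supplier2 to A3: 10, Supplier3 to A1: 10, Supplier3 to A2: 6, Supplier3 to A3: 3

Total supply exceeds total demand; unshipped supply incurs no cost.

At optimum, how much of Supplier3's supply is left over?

Minimum-cost shipments:
  Supplier1→A2: 20 × 4 = 80
  Supplier2→A1: 5 × 5 = 25
  Supplier2→A3: 35 × 10 = 350
  Supplier3→A3: 40 × 3 = 120
Total cost = 575.
Supplier3 ships 40 of its 40, leaving 0.

0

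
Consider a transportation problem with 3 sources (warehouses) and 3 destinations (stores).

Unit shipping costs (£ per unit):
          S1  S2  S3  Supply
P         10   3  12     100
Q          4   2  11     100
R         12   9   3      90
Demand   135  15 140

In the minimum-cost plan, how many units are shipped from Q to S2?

The minimum-cost plan:
  P to S1: 35 units
  P to S2: 15 units
  P to S3: 50 units
  Q to S1: 100 units
  R to S3: 90 units
Total cost = £1665.
The route Q→S2 is not used.

0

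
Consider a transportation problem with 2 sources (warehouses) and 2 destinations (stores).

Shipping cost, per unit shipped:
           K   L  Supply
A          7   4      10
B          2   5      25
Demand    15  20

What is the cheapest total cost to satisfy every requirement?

120

One minimum-cost allocation:
  A→L: 10 units
  B→K: 15 units
  B→L: 10 units
Total cost = 120.
(Supply check: A ships 10; B ships 25.)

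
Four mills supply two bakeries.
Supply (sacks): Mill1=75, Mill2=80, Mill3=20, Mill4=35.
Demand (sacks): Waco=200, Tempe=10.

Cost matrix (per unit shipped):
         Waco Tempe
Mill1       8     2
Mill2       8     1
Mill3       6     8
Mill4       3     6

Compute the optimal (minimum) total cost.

1395

A cheapest plan:
  Mill1→Waco: 75 × 8 = 600
  Mill2→Waco: 70 × 8 = 560
  Mill2→Tempe: 10 × 1 = 10
  Mill3→Waco: 20 × 6 = 120
  Mill4→Waco: 35 × 3 = 105
Total = 600 + 560 + 10 + 120 + 105 = 1395.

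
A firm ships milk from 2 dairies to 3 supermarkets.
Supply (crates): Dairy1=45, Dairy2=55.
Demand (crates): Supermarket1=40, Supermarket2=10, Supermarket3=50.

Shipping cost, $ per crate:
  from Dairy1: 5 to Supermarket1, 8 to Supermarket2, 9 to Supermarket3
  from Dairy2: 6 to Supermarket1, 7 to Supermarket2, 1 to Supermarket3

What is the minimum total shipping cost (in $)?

325

Optimal allocation:
  Dairy1–Supermarket1: 40 × $5 = $200
  Dairy1–Supermarket2: 5 × $8 = $40
  Dairy2–Supermarket2: 5 × $7 = $35
  Dairy2–Supermarket3: 50 × $1 = $50
Total = 200 + 40 + 35 + 50 = $325.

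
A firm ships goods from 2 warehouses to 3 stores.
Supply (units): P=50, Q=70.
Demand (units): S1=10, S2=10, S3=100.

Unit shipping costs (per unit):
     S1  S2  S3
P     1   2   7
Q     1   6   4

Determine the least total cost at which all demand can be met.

An optimal shipping plan:
  P to S1: 10 × 1 = 10
  P to S2: 10 × 2 = 20
  P to S3: 30 × 7 = 210
  Q to S3: 70 × 4 = 280
Total = 10 + 20 + 210 + 280 = 520.
(Supply check: P ships 50; Q ships 70.)

520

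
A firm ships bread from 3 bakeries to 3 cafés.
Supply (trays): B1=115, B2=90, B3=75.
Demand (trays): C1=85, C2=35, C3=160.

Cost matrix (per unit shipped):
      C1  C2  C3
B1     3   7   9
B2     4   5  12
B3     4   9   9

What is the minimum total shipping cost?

1925

A cheapest plan:
  B1→C1: 30 × 3 = 90
  B1→C3: 85 × 9 = 765
  B2→C1: 55 × 4 = 220
  B2→C2: 35 × 5 = 175
  B3→C3: 75 × 9 = 675
Total = 90 + 765 + 220 + 175 + 675 = 1925.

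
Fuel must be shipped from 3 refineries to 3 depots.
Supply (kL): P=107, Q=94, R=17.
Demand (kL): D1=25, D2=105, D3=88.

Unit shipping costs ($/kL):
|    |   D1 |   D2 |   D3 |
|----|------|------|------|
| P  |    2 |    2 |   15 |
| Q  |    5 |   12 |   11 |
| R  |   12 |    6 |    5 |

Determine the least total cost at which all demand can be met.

1195

One minimum-cost allocation:
  P->D1: 2 × $2 = $4
  P->D2: 105 × $2 = $210
  Q->D1: 23 × $5 = $115
  Q->D3: 71 × $11 = $781
  R->D3: 17 × $5 = $85
Total = 4 + 210 + 115 + 781 + 85 = $1195.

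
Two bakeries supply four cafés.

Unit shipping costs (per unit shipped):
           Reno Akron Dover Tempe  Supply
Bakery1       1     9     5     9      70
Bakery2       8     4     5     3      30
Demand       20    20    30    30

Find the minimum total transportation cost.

An optimal shipping plan:
  Bakery1 to Reno: 20 trays
  Bakery1 to Akron: 20 trays
  Bakery1 to Dover: 30 trays
  Bakery2 to Tempe: 30 trays
Total cost = 440.
(Supply check: Bakery1 ships 70; Bakery2 ships 30.)

440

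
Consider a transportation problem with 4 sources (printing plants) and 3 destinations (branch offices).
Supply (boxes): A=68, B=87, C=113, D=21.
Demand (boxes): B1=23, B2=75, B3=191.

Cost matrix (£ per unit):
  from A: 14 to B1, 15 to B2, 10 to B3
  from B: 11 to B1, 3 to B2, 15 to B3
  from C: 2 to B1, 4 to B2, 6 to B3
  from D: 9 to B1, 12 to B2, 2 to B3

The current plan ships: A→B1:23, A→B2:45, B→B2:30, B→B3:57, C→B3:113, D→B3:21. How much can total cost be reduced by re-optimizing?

Current plan cost = 23·14 + 45·15 + 30·3 + 57·15 + 113·6 + 21·2 = £2662.
Optimal plan:
  A→B3: 68 × £10 = £680
  B→B2: 75 × £3 = £225
  B→B3: 12 × £15 = £180
  C→B1: 23 × £2 = £46
  C→B3: 90 × £6 = £540
  D→B3: 21 × £2 = £42
Optimal cost = £1713.
Saving = 2662 − 1713 = £949.

949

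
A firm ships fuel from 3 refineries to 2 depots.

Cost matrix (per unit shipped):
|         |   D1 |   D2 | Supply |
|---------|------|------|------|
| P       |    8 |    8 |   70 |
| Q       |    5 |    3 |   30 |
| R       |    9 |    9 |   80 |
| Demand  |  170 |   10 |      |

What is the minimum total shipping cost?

One minimum-cost allocation:
  P→D1: 70 × 8 = 560
  Q→D1: 20 × 5 = 100
  Q→D2: 10 × 3 = 30
  R→D1: 80 × 9 = 720
Total = 560 + 100 + 30 + 720 = 1410.
(Supply check: P ships 70; Q ships 30; R ships 80.)

1410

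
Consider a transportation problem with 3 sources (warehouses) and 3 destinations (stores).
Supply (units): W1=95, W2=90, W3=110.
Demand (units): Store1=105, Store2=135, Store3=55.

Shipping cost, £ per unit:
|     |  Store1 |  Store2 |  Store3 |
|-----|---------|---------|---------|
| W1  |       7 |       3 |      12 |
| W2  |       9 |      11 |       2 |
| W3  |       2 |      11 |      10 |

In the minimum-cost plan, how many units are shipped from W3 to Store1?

105

Optimal shipments:
  W1->Store2: 95 units
  W2->Store2: 35 units
  W2->Store3: 55 units
  W3->Store1: 105 units
  W3->Store2: 5 units
Total cost = £1045.
So W3→Store1 carries 105 units.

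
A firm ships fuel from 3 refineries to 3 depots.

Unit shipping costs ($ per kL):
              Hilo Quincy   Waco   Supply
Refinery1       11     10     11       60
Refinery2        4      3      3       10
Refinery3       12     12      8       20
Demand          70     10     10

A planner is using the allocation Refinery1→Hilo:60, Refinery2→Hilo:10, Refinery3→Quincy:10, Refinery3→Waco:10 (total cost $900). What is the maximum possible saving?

Current plan cost = 60·11 + 10·4 + 10·12 + 10·8 = $900.
Optimal plan:
  Refinery1 to Hilo: 50 × $11 = $550
  Refinery1 to Quincy: 10 × $10 = $100
  Refinery2 to Hilo: 10 × $4 = $40
  Refinery3 to Hilo: 10 × $12 = $120
  Refinery3 to Waco: 10 × $8 = $80
Optimal cost = $890.
Saving = 900 − 890 = $10.

10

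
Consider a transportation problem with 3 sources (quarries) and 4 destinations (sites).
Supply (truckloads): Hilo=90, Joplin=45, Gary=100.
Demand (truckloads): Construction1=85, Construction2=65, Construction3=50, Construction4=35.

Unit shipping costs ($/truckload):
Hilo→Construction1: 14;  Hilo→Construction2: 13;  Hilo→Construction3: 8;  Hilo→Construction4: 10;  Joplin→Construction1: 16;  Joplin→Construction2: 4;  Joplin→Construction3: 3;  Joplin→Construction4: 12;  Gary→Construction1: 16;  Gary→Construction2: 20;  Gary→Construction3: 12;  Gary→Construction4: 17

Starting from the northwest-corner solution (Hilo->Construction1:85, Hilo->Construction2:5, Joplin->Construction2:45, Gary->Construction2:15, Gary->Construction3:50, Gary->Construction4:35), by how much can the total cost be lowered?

320

Current plan cost = 85·14 + 5·13 + 45·4 + 15·20 + 50·12 + 35·17 = $2930.
Optimal plan:
  Hilo to Construction2: 20 truckloads
  Hilo to Construction3: 35 truckloads
  Hilo to Construction4: 35 truckloads
  Joplin to Construction2: 45 truckloads
  Gary to Construction1: 85 truckloads
  Gary to Construction3: 15 truckloads
Optimal cost = $2610.
Saving = 2930 − 2610 = $320.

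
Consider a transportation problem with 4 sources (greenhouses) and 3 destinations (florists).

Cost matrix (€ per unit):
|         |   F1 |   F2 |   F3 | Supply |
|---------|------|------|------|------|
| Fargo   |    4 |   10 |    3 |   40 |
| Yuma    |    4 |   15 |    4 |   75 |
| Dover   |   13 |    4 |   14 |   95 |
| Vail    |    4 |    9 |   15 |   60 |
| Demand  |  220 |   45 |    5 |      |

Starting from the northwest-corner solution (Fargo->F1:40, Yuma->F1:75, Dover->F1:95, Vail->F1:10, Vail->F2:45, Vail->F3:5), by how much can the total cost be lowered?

Current plan cost = 40·4 + 75·4 + 95·13 + 10·4 + 45·9 + 5·15 = €2215.
Optimal plan:
  Fargo–F1: 35 bunches
  Fargo–F3: 5 bunches
  Yuma–F1: 75 bunches
  Dover–F1: 50 bunches
  Dover–F2: 45 bunches
  Vail–F1: 60 bunches
Optimal cost = €1525.
Saving = 2215 − 1525 = €690.

690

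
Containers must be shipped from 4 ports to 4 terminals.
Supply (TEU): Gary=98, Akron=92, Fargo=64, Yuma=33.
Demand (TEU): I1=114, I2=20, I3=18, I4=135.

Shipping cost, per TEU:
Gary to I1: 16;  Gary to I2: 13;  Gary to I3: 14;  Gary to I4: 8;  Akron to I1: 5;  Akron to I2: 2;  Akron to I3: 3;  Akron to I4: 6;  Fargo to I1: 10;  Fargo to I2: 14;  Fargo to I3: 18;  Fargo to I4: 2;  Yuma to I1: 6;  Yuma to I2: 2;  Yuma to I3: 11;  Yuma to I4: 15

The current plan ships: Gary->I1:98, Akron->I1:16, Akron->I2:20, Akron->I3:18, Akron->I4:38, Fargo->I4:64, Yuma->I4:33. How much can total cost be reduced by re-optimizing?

Current plan cost = 98·16 + 16·5 + 20·2 + 18·3 + 38·6 + 64·2 + 33·15 = 2593.
Optimal plan:
  Gary→I4: 98 × 8 = 784
  Akron→I1: 74 × 5 = 370
  Akron→I3: 18 × 3 = 54
  Fargo→I1: 27 × 10 = 270
  Fargo→I4: 37 × 2 = 74
  Yuma→I1: 13 × 6 = 78
  Yuma→I2: 20 × 2 = 40
Optimal cost = 1670.
Saving = 2593 − 1670 = 923.

923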